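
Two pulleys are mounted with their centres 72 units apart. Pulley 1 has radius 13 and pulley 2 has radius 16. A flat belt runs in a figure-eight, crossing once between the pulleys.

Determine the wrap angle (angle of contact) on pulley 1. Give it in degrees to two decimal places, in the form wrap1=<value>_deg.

wrap1=227.50_deg

crossed belt: β = asin((r1+r2)/C) = asin(29/72) = 23.7519°
wrap1 = wrap2 = π + 2β = 227.5039°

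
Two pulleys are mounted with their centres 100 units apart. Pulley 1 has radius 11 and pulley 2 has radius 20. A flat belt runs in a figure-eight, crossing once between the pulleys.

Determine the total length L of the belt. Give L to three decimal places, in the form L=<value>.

L=307.079

crossed belt: β = asin((r1+r2)/C) = asin(31/100) = 18.0592°
wrap1 = wrap2 = π + 2β = 216.1185°
tangent length = C·cosβ = 95.0737
L = (r1+r2)·wrap + 2·C·cosβ = 31·3.7720 + 2·95.0737 = 307.0787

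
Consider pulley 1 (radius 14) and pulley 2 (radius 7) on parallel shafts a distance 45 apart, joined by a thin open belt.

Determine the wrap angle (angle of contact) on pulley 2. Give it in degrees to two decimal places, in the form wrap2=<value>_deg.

open belt: β = asin((r2−r1)/C) = asin(-7/45) = -8.9490°
wrap1 = π − 2β = 197.8980°
wrap2 = π + 2β = 162.1020°

wrap2=162.10_deg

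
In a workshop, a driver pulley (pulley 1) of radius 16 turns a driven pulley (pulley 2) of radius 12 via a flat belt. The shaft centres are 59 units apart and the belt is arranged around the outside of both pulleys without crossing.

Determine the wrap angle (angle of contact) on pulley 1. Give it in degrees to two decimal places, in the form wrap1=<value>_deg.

wrap1=187.77_deg

open belt: β = asin((r2−r1)/C) = asin(-4/59) = -3.8874°
wrap1 = π − 2β = 187.7749°
wrap2 = π + 2β = 172.2251°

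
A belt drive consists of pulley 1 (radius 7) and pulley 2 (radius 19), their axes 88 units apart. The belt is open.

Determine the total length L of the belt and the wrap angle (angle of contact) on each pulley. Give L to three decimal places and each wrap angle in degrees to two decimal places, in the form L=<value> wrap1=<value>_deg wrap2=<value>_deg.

open belt: β = asin((r2−r1)/C) = asin(12/88) = 7.8375°
wrap1 = π − 2β = 164.3250°
wrap2 = π + 2β = 195.6750°
tangent length = C·cosβ = 87.1780
L = r1·wrap1 + r2·wrap2 + 2·C·cosβ = 7·2.8680 + 19·3.4152 + 2·87.1780 = 259.3203

L=259.320 wrap1=164.33_deg wrap2=195.67_deg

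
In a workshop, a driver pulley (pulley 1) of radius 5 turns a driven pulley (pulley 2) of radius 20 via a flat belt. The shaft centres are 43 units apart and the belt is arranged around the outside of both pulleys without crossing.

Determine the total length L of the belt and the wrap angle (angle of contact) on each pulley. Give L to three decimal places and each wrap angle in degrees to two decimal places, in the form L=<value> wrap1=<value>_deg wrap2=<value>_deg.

L=169.827 wrap1=139.17_deg wrap2=220.83_deg

open belt: β = asin((r2−r1)/C) = asin(15/43) = 20.4162°
wrap1 = π − 2β = 139.1676°
wrap2 = π + 2β = 220.8324°
tangent length = C·cosβ = 40.2989
L = r1·wrap1 + r2·wrap2 + 2·C·cosβ = 5·2.4289 + 20·3.8543 + 2·40.2989 = 169.8275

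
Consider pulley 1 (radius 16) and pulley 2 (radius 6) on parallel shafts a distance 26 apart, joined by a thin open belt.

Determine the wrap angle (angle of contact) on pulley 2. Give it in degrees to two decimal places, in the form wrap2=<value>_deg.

wrap2=134.76_deg

open belt: β = asin((r2−r1)/C) = asin(-10/26) = -22.6199°
wrap1 = π − 2β = 225.2397°
wrap2 = π + 2β = 134.7603°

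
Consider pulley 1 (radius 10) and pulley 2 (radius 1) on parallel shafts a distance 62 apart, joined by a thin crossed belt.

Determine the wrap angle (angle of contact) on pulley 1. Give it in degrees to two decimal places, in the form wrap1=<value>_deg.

wrap1=200.44_deg

crossed belt: β = asin((r1+r2)/C) = asin(11/62) = 10.2195°
wrap1 = wrap2 = π + 2β = 200.4390°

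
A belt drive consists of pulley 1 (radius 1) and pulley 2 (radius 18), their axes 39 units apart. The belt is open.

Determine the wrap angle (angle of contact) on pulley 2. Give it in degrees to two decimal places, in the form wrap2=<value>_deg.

wrap2=231.68_deg

open belt: β = asin((r2−r1)/C) = asin(17/39) = 25.8424°
wrap1 = π − 2β = 128.3152°
wrap2 = π + 2β = 231.6848°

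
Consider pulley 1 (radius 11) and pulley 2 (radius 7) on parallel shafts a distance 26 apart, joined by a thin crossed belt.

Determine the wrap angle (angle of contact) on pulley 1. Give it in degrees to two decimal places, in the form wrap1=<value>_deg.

wrap1=267.63_deg

crossed belt: β = asin((r1+r2)/C) = asin(18/26) = 43.8131°
wrap1 = wrap2 = π + 2β = 267.6261°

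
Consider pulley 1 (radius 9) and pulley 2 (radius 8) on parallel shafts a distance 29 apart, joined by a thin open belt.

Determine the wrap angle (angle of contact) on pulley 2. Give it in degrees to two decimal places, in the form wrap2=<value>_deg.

open belt: β = asin((r2−r1)/C) = asin(-1/29) = -1.9761°
wrap1 = π − 2β = 183.9522°
wrap2 = π + 2β = 176.0478°

wrap2=176.05_deg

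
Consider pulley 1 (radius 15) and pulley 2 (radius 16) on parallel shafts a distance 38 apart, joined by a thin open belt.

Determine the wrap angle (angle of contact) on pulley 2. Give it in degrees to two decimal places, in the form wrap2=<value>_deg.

wrap2=183.02_deg

open belt: β = asin((r2−r1)/C) = asin(1/38) = 1.5080°
wrap1 = π − 2β = 176.9841°
wrap2 = π + 2β = 183.0159°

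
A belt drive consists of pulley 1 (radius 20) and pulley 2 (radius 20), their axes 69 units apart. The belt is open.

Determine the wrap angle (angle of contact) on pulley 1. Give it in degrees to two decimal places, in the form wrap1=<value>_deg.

wrap1=180.00_deg

open belt: β = asin((r2−r1)/C) = asin(0/69) = 0.0000°
wrap1 = π − 2β = 180.0000°
wrap2 = π + 2β = 180.0000°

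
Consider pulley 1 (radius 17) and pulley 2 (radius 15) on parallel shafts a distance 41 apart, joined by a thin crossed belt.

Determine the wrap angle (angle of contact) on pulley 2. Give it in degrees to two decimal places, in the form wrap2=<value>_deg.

wrap2=282.61_deg

crossed belt: β = asin((r1+r2)/C) = asin(32/41) = 51.3053°
wrap1 = wrap2 = π + 2β = 282.6105°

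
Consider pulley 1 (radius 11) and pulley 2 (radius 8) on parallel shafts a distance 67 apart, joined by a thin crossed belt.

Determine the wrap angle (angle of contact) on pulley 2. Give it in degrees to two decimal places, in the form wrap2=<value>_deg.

crossed belt: β = asin((r1+r2)/C) = asin(19/67) = 16.4741°
wrap1 = wrap2 = π + 2β = 212.9482°

wrap2=212.95_deg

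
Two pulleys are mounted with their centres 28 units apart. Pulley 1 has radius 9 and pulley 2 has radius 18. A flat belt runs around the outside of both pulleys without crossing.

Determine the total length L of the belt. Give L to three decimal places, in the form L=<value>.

open belt: β = asin((r2−r1)/C) = asin(9/28) = 18.7493°
wrap1 = π − 2β = 142.5013°
wrap2 = π + 2β = 217.4987°
tangent length = C·cosβ = 26.5141
L = r1·wrap1 + r2·wrap2 + 2·C·cosβ = 9·2.4871 + 18·3.7961 + 2·26.5141 = 143.7416

L=143.742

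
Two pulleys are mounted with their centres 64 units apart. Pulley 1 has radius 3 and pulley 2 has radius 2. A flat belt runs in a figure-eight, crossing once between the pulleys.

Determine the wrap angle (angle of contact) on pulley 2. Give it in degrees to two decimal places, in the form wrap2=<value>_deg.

crossed belt: β = asin((r1+r2)/C) = asin(5/64) = 4.4808°
wrap1 = wrap2 = π + 2β = 188.9616°

wrap2=188.96_deg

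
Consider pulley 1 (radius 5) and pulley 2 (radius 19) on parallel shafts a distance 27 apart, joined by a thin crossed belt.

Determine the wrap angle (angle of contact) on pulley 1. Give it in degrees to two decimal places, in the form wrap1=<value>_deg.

wrap1=305.47_deg

crossed belt: β = asin((r1+r2)/C) = asin(24/27) = 62.7340°
wrap1 = wrap2 = π + 2β = 305.4679°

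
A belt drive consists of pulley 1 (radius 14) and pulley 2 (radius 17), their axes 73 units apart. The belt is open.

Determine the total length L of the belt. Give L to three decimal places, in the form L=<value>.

L=243.513

open belt: β = asin((r2−r1)/C) = asin(3/73) = 2.3553°
wrap1 = π − 2β = 175.2894°
wrap2 = π + 2β = 184.7106°
tangent length = C·cosβ = 72.9383
L = r1·wrap1 + r2·wrap2 + 2·C·cosβ = 14·3.0594 + 17·3.2238 + 2·72.9383 = 243.5127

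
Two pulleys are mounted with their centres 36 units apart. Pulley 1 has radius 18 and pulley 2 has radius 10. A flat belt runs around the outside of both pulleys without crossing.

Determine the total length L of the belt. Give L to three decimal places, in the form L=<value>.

L=161.750

open belt: β = asin((r2−r1)/C) = asin(-8/36) = -12.8396°
wrap1 = π − 2β = 205.6792°
wrap2 = π + 2β = 154.3208°
tangent length = C·cosβ = 35.0999
L = r1·wrap1 + r2·wrap2 + 2·C·cosβ = 18·3.5898 + 10·2.6934 + 2·35.0999 = 161.7498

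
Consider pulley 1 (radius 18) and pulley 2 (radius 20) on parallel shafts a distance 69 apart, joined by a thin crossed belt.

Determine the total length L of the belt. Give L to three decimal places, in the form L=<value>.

L=278.893

crossed belt: β = asin((r1+r2)/C) = asin(38/69) = 33.4167°
wrap1 = wrap2 = π + 2β = 246.8335°
tangent length = C·cosβ = 57.5934
L = (r1+r2)·wrap + 2·C·cosβ = 38·4.3081 + 2·57.5934 = 278.8930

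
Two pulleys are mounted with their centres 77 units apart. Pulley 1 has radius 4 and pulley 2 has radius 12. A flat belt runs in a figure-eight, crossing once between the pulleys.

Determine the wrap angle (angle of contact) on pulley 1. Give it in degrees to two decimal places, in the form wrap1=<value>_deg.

wrap1=203.99_deg

crossed belt: β = asin((r1+r2)/C) = asin(16/77) = 11.9930°
wrap1 = wrap2 = π + 2β = 203.9860°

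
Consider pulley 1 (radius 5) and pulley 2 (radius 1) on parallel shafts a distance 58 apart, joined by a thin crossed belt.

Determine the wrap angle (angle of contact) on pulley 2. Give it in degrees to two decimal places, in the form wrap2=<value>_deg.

crossed belt: β = asin((r1+r2)/C) = asin(6/58) = 5.9378°
wrap1 = wrap2 = π + 2β = 191.8755°

wrap2=191.88_deg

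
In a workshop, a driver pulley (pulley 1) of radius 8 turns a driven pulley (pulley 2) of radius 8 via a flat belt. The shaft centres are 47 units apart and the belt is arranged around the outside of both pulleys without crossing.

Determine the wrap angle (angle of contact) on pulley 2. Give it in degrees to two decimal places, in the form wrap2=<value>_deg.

open belt: β = asin((r2−r1)/C) = asin(0/47) = 0.0000°
wrap1 = π − 2β = 180.0000°
wrap2 = π + 2β = 180.0000°

wrap2=180.00_deg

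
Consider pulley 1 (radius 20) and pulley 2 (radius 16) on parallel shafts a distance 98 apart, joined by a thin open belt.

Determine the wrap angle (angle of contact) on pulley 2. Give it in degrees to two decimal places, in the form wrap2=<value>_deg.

wrap2=175.32_deg

open belt: β = asin((r2−r1)/C) = asin(-4/98) = -2.3393°
wrap1 = π − 2β = 184.6785°
wrap2 = π + 2β = 175.3215°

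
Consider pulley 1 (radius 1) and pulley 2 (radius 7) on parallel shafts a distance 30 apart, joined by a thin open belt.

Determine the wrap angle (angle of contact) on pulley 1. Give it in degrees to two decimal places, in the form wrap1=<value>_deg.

wrap1=156.93_deg

open belt: β = asin((r2−r1)/C) = asin(6/30) = 11.5370°
wrap1 = π − 2β = 156.9261°
wrap2 = π + 2β = 203.0739°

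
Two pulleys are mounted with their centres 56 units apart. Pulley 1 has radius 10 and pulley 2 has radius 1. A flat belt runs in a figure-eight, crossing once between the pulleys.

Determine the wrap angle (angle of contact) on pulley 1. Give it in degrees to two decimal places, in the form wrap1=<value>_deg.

crossed belt: β = asin((r1+r2)/C) = asin(11/56) = 11.3282°
wrap1 = wrap2 = π + 2β = 202.6564°

wrap1=202.66_deg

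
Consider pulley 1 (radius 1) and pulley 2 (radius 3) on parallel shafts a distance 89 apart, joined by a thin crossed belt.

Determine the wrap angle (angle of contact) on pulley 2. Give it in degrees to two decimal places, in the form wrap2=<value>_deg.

crossed belt: β = asin((r1+r2)/C) = asin(4/89) = 2.5760°
wrap1 = wrap2 = π + 2β = 185.1519°

wrap2=185.15_deg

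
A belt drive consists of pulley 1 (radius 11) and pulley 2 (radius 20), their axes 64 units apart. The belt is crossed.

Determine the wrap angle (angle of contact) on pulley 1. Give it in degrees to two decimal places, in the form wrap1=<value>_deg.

wrap1=237.94_deg

crossed belt: β = asin((r1+r2)/C) = asin(31/64) = 28.9715°
wrap1 = wrap2 = π + 2β = 237.9431°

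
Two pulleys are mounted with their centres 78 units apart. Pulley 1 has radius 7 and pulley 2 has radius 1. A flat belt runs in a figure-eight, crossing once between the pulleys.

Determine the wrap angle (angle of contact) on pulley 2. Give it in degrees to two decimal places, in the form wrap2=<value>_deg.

wrap2=191.77_deg

crossed belt: β = asin((r1+r2)/C) = asin(8/78) = 5.8868°
wrap1 = wrap2 = π + 2β = 191.7737°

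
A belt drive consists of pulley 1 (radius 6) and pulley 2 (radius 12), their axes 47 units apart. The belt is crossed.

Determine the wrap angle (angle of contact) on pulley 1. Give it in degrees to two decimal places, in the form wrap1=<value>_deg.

wrap1=225.04_deg

crossed belt: β = asin((r1+r2)/C) = asin(18/47) = 22.5183°
wrap1 = wrap2 = π + 2β = 225.0366°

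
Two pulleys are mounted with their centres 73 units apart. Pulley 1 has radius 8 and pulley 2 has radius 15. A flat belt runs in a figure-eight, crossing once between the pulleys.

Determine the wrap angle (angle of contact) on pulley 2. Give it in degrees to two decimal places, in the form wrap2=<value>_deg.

crossed belt: β = asin((r1+r2)/C) = asin(23/73) = 18.3649°
wrap1 = wrap2 = π + 2β = 216.7299°

wrap2=216.73_deg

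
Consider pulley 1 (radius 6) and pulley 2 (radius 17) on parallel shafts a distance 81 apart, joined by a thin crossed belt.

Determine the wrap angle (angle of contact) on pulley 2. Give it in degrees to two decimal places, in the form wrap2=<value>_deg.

wrap2=212.99_deg

crossed belt: β = asin((r1+r2)/C) = asin(23/81) = 16.4961°
wrap1 = wrap2 = π + 2β = 212.9923°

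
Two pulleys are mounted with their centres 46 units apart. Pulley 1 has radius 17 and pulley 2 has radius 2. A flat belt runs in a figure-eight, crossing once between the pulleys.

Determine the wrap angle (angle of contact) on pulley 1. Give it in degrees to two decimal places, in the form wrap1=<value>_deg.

wrap1=228.79_deg

crossed belt: β = asin((r1+r2)/C) = asin(19/46) = 24.3962°
wrap1 = wrap2 = π + 2β = 228.7923°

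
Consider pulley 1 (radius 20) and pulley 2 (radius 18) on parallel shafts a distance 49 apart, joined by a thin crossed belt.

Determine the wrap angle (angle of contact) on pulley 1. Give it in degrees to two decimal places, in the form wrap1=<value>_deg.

crossed belt: β = asin((r1+r2)/C) = asin(38/49) = 50.8513°
wrap1 = wrap2 = π + 2β = 281.7026°

wrap1=281.70_deg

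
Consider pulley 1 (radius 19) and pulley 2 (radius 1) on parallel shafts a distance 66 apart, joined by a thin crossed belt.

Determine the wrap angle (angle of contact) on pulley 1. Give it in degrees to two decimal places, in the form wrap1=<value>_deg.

crossed belt: β = asin((r1+r2)/C) = asin(20/66) = 17.6397°
wrap1 = wrap2 = π + 2β = 215.2794°

wrap1=215.28_deg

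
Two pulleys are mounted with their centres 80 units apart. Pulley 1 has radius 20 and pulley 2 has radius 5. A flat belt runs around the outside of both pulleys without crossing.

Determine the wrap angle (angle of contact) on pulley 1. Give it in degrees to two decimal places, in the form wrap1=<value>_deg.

wrap1=201.61_deg

open belt: β = asin((r2−r1)/C) = asin(-15/80) = -10.8069°
wrap1 = π − 2β = 201.6138°
wrap2 = π + 2β = 158.3862°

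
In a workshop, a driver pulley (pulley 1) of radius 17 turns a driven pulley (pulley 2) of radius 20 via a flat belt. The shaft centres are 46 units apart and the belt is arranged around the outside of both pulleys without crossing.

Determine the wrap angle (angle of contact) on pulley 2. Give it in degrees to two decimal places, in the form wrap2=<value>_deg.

wrap2=187.48_deg

open belt: β = asin((r2−r1)/C) = asin(3/46) = 3.7393°
wrap1 = π − 2β = 172.5213°
wrap2 = π + 2β = 187.4787°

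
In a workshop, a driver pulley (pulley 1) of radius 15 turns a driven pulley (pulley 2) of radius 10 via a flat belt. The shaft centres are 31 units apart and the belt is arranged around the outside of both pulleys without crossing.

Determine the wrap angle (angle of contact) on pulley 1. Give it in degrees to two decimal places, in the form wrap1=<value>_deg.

wrap1=198.56_deg

open belt: β = asin((r2−r1)/C) = asin(-5/31) = -9.2818°
wrap1 = π − 2β = 198.5636°
wrap2 = π + 2β = 161.4364°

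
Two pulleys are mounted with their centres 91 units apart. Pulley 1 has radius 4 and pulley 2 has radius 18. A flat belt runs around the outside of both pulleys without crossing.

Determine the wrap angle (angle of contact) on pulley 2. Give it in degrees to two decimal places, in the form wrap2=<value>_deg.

wrap2=197.70_deg

open belt: β = asin((r2−r1)/C) = asin(14/91) = 8.8499°
wrap1 = π − 2β = 162.3002°
wrap2 = π + 2β = 197.6998°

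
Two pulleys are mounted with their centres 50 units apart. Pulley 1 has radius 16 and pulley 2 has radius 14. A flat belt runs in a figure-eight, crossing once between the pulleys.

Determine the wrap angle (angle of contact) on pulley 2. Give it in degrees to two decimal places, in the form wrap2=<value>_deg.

crossed belt: β = asin((r1+r2)/C) = asin(30/50) = 36.8699°
wrap1 = wrap2 = π + 2β = 253.7398°

wrap2=253.74_deg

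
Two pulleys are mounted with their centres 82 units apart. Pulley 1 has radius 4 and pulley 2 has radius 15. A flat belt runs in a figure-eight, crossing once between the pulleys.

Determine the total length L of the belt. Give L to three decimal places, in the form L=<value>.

crossed belt: β = asin((r1+r2)/C) = asin(19/82) = 13.3976°
wrap1 = wrap2 = π + 2β = 206.7952°
tangent length = C·cosβ = 79.7684
L = (r1+r2)·wrap + 2·C·cosβ = 19·3.6093 + 2·79.7684 = 228.1127

L=228.113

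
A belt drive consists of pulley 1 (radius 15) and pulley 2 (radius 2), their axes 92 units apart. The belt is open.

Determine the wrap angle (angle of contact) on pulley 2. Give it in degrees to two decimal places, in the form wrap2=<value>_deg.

wrap2=163.75_deg

open belt: β = asin((r2−r1)/C) = asin(-13/92) = -8.1233°
wrap1 = π − 2β = 196.2467°
wrap2 = π + 2β = 163.7533°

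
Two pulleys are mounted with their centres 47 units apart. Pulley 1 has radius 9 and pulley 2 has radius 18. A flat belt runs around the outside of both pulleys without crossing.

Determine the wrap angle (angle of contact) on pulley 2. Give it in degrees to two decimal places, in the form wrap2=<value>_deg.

wrap2=202.08_deg

open belt: β = asin((r2−r1)/C) = asin(9/47) = 11.0397°
wrap1 = π − 2β = 157.9206°
wrap2 = π + 2β = 202.0794°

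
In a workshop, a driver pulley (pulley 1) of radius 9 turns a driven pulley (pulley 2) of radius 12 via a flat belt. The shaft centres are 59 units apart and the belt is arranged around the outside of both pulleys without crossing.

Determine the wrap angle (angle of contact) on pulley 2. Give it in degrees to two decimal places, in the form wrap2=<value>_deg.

open belt: β = asin((r2−r1)/C) = asin(3/59) = 2.9146°
wrap1 = π − 2β = 174.1708°
wrap2 = π + 2β = 185.8292°

wrap2=185.83_deg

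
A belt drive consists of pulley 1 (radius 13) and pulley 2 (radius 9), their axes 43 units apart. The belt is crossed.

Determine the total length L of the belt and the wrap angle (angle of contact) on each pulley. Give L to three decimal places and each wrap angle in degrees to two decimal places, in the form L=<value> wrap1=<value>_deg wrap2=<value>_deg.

L=166.638 wrap1=241.54_deg wrap2=241.54_deg

crossed belt: β = asin((r1+r2)/C) = asin(22/43) = 30.7723°
wrap1 = wrap2 = π + 2β = 241.5446°
tangent length = C·cosβ = 36.9459
L = (r1+r2)·wrap + 2·C·cosβ = 22·4.2157 + 2·36.9459 = 166.6383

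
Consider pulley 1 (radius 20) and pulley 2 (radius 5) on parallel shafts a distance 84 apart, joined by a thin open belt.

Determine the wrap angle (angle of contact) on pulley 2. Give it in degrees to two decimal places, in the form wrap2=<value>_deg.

open belt: β = asin((r2−r1)/C) = asin(-15/84) = -10.2866°
wrap1 = π − 2β = 200.5731°
wrap2 = π + 2β = 159.4269°

wrap2=159.43_deg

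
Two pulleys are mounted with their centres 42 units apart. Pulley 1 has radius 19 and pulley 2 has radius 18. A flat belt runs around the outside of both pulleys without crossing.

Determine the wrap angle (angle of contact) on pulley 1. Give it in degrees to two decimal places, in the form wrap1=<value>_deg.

open belt: β = asin((r2−r1)/C) = asin(-1/42) = -1.3643°
wrap1 = π − 2β = 182.7286°
wrap2 = π + 2β = 177.2714°

wrap1=182.73_deg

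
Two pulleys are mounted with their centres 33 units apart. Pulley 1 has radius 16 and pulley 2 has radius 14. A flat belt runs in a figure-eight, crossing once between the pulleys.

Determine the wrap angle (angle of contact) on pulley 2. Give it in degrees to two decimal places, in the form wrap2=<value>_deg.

wrap2=310.76_deg

crossed belt: β = asin((r1+r2)/C) = asin(30/33) = 65.3800°
wrap1 = wrap2 = π + 2β = 310.7600°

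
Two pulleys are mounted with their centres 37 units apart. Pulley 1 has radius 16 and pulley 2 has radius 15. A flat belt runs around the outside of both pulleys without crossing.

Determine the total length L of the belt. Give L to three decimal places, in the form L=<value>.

L=171.416

open belt: β = asin((r2−r1)/C) = asin(-1/37) = -1.5487°
wrap1 = π − 2β = 183.0974°
wrap2 = π + 2β = 176.9026°
tangent length = C·cosβ = 36.9865
L = r1·wrap1 + r2·wrap2 + 2·C·cosβ = 16·3.1957 + 15·3.0875 + 2·36.9865 = 171.4164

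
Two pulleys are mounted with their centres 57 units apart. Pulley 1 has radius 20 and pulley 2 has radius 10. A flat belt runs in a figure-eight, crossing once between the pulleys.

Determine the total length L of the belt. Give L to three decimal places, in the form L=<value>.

L=224.436

crossed belt: β = asin((r1+r2)/C) = asin(30/57) = 31.7569°
wrap1 = wrap2 = π + 2β = 243.5137°
tangent length = C·cosβ = 48.4665
L = (r1+r2)·wrap + 2·C·cosβ = 30·4.2501 + 2·48.4665 = 224.4365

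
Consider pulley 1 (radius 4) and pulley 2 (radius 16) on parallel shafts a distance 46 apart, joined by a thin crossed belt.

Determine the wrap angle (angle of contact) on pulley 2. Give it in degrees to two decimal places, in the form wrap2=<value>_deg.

crossed belt: β = asin((r1+r2)/C) = asin(20/46) = 25.7715°
wrap1 = wrap2 = π + 2β = 231.5429°

wrap2=231.54_deg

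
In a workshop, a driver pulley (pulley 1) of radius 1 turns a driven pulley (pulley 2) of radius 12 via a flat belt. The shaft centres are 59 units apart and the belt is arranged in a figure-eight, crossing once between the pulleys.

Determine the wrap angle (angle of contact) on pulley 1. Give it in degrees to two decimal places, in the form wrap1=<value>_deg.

wrap1=205.46_deg

crossed belt: β = asin((r1+r2)/C) = asin(13/59) = 12.7289°
wrap1 = wrap2 = π + 2β = 205.4579°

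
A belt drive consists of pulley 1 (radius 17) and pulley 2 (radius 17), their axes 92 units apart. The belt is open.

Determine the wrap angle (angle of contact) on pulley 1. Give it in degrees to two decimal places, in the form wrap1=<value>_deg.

open belt: β = asin((r2−r1)/C) = asin(0/92) = 0.0000°
wrap1 = π − 2β = 180.0000°
wrap2 = π + 2β = 180.0000°

wrap1=180.00_deg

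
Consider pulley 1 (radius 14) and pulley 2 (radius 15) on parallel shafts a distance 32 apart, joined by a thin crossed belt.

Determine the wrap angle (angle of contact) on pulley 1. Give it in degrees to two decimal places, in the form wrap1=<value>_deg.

wrap1=309.98_deg

crossed belt: β = asin((r1+r2)/C) = asin(29/32) = 64.9922°
wrap1 = wrap2 = π + 2β = 309.9843°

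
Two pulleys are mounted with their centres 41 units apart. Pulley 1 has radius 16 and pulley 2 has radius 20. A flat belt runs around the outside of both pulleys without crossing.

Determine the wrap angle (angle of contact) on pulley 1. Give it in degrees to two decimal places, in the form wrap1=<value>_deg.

open belt: β = asin((r2−r1)/C) = asin(4/41) = 5.5987°
wrap1 = π − 2β = 168.8025°
wrap2 = π + 2β = 191.1975°

wrap1=168.80_deg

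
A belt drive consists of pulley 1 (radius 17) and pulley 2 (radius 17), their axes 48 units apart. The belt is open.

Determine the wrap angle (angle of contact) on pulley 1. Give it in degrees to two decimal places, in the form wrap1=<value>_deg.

wrap1=180.00_deg

open belt: β = asin((r2−r1)/C) = asin(0/48) = 0.0000°
wrap1 = π − 2β = 180.0000°
wrap2 = π + 2β = 180.0000°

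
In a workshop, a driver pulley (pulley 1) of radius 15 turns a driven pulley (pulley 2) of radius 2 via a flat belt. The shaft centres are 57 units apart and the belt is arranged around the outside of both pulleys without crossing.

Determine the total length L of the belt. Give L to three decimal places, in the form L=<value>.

L=170.385

open belt: β = asin((r2−r1)/C) = asin(-13/57) = -13.1835°
wrap1 = π − 2β = 206.3670°
wrap2 = π + 2β = 153.6330°
tangent length = C·cosβ = 55.4977
L = r1·wrap1 + r2·wrap2 + 2·C·cosβ = 15·3.6018 + 2·2.6814 + 2·55.4977 = 170.3850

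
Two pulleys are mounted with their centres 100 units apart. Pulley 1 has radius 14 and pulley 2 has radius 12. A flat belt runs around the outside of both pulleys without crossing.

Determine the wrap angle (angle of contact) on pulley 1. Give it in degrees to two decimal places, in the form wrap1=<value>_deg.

open belt: β = asin((r2−r1)/C) = asin(-2/100) = -1.1460°
wrap1 = π − 2β = 182.2920°
wrap2 = π + 2β = 177.7080°

wrap1=182.29_deg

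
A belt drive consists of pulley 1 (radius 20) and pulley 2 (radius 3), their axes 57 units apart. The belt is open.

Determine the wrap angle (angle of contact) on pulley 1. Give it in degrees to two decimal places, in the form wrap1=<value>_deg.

wrap1=214.70_deg

open belt: β = asin((r2−r1)/C) = asin(-17/57) = -17.3523°
wrap1 = π − 2β = 214.7045°
wrap2 = π + 2β = 145.2955°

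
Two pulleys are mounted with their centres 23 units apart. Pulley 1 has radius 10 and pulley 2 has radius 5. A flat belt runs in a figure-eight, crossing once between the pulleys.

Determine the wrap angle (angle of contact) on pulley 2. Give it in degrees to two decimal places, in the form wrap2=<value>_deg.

wrap2=261.41_deg

crossed belt: β = asin((r1+r2)/C) = asin(15/23) = 40.7057°
wrap1 = wrap2 = π + 2β = 261.4114°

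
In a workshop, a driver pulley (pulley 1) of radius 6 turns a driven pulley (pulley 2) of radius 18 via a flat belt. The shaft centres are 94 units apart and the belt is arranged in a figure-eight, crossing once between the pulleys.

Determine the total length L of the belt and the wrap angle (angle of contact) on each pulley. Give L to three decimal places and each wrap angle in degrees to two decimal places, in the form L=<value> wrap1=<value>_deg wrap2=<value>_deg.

crossed belt: β = asin((r1+r2)/C) = asin(24/94) = 14.7925°
wrap1 = wrap2 = π + 2β = 209.5850°
tangent length = C·cosβ = 90.8845
L = (r1+r2)·wrap + 2·C·cosβ = 24·3.6579 + 2·90.8845 = 269.5598

L=269.560 wrap1=209.58_deg wrap2=209.58_deg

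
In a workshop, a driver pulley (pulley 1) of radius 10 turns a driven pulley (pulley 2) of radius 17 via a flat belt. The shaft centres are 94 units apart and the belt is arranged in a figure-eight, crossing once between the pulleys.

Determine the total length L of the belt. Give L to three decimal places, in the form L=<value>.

crossed belt: β = asin((r1+r2)/C) = asin(27/94) = 16.6924°
wrap1 = wrap2 = π + 2β = 213.3849°
tangent length = C·cosβ = 90.0389
L = (r1+r2)·wrap + 2·C·cosβ = 27·3.7243 + 2·90.0389 = 280.6330

L=280.633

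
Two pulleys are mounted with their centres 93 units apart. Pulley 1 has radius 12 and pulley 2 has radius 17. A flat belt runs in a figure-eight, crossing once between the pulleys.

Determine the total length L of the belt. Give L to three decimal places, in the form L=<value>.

L=286.225

crossed belt: β = asin((r1+r2)/C) = asin(29/93) = 18.1694°
wrap1 = wrap2 = π + 2β = 216.3389°
tangent length = C·cosβ = 88.3629
L = (r1+r2)·wrap + 2·C·cosβ = 29·3.7758 + 2·88.3629 = 286.2247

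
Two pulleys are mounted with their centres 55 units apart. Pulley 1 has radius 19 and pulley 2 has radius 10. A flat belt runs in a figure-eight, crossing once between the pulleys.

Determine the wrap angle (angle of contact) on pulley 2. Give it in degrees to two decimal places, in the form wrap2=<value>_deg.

wrap2=243.64_deg

crossed belt: β = asin((r1+r2)/C) = asin(29/55) = 31.8214°
wrap1 = wrap2 = π + 2β = 243.6427°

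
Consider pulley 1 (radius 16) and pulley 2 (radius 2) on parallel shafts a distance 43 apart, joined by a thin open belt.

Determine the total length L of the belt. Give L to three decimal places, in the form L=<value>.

L=147.148

open belt: β = asin((r2−r1)/C) = asin(-14/43) = -19.0008°
wrap1 = π − 2β = 218.0016°
wrap2 = π + 2β = 141.9984°
tangent length = C·cosβ = 40.6571
L = r1·wrap1 + r2·wrap2 + 2·C·cosβ = 16·3.8048 + 2·2.4783 + 2·40.6571 = 147.1484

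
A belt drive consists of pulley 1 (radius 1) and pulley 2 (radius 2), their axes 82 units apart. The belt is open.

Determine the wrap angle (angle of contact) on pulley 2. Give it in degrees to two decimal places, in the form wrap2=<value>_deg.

wrap2=181.40_deg

open belt: β = asin((r2−r1)/C) = asin(1/82) = 0.6987°
wrap1 = π − 2β = 178.6025°
wrap2 = π + 2β = 181.3975°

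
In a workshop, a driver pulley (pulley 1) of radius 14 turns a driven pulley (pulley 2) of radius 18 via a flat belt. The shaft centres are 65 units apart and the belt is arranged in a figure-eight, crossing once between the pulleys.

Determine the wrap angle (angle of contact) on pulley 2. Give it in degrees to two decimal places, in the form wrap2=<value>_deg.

wrap2=238.98_deg

crossed belt: β = asin((r1+r2)/C) = asin(32/65) = 29.4924°
wrap1 = wrap2 = π + 2β = 238.9847°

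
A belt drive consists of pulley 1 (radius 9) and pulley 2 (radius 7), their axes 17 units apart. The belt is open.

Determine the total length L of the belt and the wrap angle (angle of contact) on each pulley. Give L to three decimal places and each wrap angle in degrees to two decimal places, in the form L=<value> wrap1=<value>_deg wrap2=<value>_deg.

open belt: β = asin((r2−r1)/C) = asin(-2/17) = -6.7563°
wrap1 = π − 2β = 193.5127°
wrap2 = π + 2β = 166.4873°
tangent length = C·cosβ = 16.8819
L = r1·wrap1 + r2·wrap2 + 2·C·cosβ = 9·3.3774 + 7·2.9058 + 2·16.8819 = 84.5010

L=84.501 wrap1=193.51_deg wrap2=166.49_deg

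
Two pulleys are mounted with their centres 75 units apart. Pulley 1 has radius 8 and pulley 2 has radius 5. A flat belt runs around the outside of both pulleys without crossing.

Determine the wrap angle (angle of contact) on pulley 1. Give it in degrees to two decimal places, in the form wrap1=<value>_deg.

wrap1=184.58_deg

open belt: β = asin((r2−r1)/C) = asin(-3/75) = -2.2924°
wrap1 = π − 2β = 184.5849°
wrap2 = π + 2β = 175.4151°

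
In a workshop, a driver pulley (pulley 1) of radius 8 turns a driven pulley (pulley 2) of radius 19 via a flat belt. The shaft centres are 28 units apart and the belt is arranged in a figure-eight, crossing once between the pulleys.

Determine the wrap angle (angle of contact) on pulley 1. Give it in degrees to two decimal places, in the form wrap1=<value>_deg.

crossed belt: β = asin((r1+r2)/C) = asin(27/28) = 74.6411°
wrap1 = wrap2 = π + 2β = 329.2822°

wrap1=329.28_deg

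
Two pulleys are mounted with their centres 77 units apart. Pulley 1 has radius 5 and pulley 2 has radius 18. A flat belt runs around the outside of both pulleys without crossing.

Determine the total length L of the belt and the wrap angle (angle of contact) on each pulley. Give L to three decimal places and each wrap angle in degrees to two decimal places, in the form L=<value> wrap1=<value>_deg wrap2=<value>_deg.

L=228.457 wrap1=160.56_deg wrap2=199.44_deg

open belt: β = asin((r2−r1)/C) = asin(13/77) = 9.7199°
wrap1 = π − 2β = 160.5603°
wrap2 = π + 2β = 199.4397°
tangent length = C·cosβ = 75.8947
L = r1·wrap1 + r2·wrap2 + 2·C·cosβ = 5·2.8023 + 18·3.4809 + 2·75.8947 = 228.4567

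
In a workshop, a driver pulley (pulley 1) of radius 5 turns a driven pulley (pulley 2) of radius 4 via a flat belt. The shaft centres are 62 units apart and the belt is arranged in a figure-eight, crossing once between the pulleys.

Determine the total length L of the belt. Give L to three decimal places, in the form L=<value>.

L=153.583

crossed belt: β = asin((r1+r2)/C) = asin(9/62) = 8.3466°
wrap1 = wrap2 = π + 2β = 196.6932°
tangent length = C·cosβ = 61.3433
L = (r1+r2)·wrap + 2·C·cosβ = 9·3.4329 + 2·61.3433 = 153.5831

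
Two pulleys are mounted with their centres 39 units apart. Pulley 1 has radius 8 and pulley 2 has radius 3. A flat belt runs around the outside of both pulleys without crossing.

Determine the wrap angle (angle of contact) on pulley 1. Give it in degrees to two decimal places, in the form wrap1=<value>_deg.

wrap1=194.73_deg

open belt: β = asin((r2−r1)/C) = asin(-5/39) = -7.3659°
wrap1 = π − 2β = 194.7318°
wrap2 = π + 2β = 165.2682°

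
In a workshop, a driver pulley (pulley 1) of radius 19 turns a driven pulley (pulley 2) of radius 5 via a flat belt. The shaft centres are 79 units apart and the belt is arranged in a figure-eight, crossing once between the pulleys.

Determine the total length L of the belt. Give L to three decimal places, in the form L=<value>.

crossed belt: β = asin((r1+r2)/C) = asin(24/79) = 17.6858°
wrap1 = wrap2 = π + 2β = 215.3717°
tangent length = C·cosβ = 75.2662
L = (r1+r2)·wrap + 2·C·cosβ = 24·3.7589 + 2·75.2662 = 240.7471

L=240.747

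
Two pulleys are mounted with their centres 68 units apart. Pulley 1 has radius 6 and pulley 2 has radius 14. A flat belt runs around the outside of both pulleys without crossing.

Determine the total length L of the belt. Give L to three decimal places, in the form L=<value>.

open belt: β = asin((r2−r1)/C) = asin(8/68) = 6.7563°
wrap1 = π − 2β = 166.4873°
wrap2 = π + 2β = 193.5127°
tangent length = C·cosβ = 67.5278
L = r1·wrap1 + r2·wrap2 + 2·C·cosβ = 6·2.9058 + 14·3.3774 + 2·67.5278 = 199.7741

L=199.774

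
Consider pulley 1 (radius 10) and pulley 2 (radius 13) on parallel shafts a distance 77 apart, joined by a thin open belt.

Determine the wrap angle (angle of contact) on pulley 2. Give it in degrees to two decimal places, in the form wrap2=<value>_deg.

open belt: β = asin((r2−r1)/C) = asin(3/77) = 2.2329°
wrap1 = π − 2β = 175.5343°
wrap2 = π + 2β = 184.4657°

wrap2=184.47_deg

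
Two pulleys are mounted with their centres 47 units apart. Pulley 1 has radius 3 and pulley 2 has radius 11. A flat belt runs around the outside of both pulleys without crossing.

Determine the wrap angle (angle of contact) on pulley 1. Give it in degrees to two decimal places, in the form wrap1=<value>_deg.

wrap1=160.40_deg

open belt: β = asin((r2−r1)/C) = asin(8/47) = 9.8002°
wrap1 = π − 2β = 160.3996°
wrap2 = π + 2β = 199.6004°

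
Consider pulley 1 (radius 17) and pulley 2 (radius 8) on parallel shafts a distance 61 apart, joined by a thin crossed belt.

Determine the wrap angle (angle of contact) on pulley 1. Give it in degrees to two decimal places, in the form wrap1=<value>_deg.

wrap1=228.39_deg

crossed belt: β = asin((r1+r2)/C) = asin(25/61) = 24.1945°
wrap1 = wrap2 = π + 2β = 228.3891°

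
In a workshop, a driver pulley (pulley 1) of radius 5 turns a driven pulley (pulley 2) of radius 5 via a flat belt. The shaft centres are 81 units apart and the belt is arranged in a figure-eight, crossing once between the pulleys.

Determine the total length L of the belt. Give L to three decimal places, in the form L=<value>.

crossed belt: β = asin((r1+r2)/C) = asin(10/81) = 7.0916°
wrap1 = wrap2 = π + 2β = 194.1833°
tangent length = C·cosβ = 80.3803
L = (r1+r2)·wrap + 2·C·cosβ = 10·3.3891 + 2·80.3803 = 194.6521

L=194.652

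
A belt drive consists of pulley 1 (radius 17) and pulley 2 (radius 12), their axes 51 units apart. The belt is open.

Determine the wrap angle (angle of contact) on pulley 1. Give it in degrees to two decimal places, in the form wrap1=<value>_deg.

open belt: β = asin((r2−r1)/C) = asin(-5/51) = -5.6263°
wrap1 = π − 2β = 191.2525°
wrap2 = π + 2β = 168.7475°

wrap1=191.25_deg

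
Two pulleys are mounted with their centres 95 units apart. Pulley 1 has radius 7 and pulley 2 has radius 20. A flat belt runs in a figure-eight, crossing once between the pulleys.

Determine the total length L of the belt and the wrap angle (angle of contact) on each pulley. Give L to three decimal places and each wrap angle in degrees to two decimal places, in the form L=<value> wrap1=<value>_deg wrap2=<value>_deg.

crossed belt: β = asin((r1+r2)/C) = asin(27/95) = 16.5117°
wrap1 = wrap2 = π + 2β = 213.0233°
tangent length = C·cosβ = 91.0824
L = (r1+r2)·wrap + 2·C·cosβ = 27·3.7180 + 2·91.0824 = 282.5496

L=282.550 wrap1=213.02_deg wrap2=213.02_deg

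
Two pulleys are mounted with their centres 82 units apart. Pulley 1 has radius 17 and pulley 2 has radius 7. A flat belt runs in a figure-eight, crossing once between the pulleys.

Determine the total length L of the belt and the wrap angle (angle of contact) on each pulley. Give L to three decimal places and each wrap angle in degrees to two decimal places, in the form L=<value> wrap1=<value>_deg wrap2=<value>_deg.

crossed belt: β = asin((r1+r2)/C) = asin(24/82) = 17.0186°
wrap1 = wrap2 = π + 2β = 214.0373°
tangent length = C·cosβ = 78.4092
L = (r1+r2)·wrap + 2·C·cosβ = 24·3.7357 + 2·78.4092 = 246.4741

L=246.474 wrap1=214.04_deg wrap2=214.04_deg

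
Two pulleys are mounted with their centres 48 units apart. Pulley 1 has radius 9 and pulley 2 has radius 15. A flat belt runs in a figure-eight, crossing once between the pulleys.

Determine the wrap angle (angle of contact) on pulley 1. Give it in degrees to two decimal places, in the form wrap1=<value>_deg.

wrap1=240.00_deg

crossed belt: β = asin((r1+r2)/C) = asin(24/48) = 30.0000°
wrap1 = wrap2 = π + 2β = 240.0000°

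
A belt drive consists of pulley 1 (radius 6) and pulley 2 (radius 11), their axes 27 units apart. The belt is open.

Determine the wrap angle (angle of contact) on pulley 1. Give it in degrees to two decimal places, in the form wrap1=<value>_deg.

open belt: β = asin((r2−r1)/C) = asin(5/27) = 10.6719°
wrap1 = π − 2β = 158.6561°
wrap2 = π + 2β = 201.3439°

wrap1=158.66_deg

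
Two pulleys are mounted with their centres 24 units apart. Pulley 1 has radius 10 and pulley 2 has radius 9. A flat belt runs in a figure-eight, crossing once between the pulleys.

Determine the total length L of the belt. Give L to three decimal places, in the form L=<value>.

L=123.730

crossed belt: β = asin((r1+r2)/C) = asin(19/24) = 52.3415°
wrap1 = wrap2 = π + 2β = 284.6831°
tangent length = C·cosβ = 14.6629
L = (r1+r2)·wrap + 2·C·cosβ = 19·4.9687 + 2·14.6629 = 123.7302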